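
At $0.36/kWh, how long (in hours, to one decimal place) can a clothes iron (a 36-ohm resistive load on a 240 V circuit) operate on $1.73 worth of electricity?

Power = V²/R = 240²/36 = 1600 W = 1.6 kW
Energy available = $1.73 ÷ $0.36/kWh = 4.8056 kWh
Hours = 4.8056 kWh ÷ 1.6 kW = 3.0 h

3.0 h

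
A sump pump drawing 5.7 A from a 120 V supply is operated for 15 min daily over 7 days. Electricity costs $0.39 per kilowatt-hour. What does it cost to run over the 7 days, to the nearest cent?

Power = 5.7 A × 120 V = 684 W = 0.684 kW
Runtime = 15 min × 7 = 105 min = 1.75 h
Energy = 0.684 kW × 1.75 h = 1.197 kWh
Cost = 1.197 kWh × $0.39/kWh = $0.47

$0.47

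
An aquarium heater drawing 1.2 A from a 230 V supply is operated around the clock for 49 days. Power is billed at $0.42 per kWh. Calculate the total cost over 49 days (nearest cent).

Power = 1.2 A × 230 V = 276 W = 0.276 kW
Runtime = 24 h × 49 = 1176 h
Energy = 0.276 kW × 1176 h = 324.576 kWh
Cost = 324.576 kWh × $0.42/kWh = $136.32

$136.32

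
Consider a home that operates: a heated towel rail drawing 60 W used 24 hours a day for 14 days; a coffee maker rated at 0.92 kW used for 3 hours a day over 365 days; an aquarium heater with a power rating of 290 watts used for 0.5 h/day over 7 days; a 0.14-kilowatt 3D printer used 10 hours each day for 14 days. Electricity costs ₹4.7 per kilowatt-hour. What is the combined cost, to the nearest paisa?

heated towel rail: Runtime = 24 h × 14 = 336 h
heated towel rail: 0.06 kW × 336 h = 20.16 kWh
coffee maker: Runtime = 3 h/day × 365 days = 1095 h
coffee maker: 0.92 kW × 1095 h = 1007.4 kWh
aquarium heater: Runtime = 0.5 h/day × 7 days = 3.5 h
aquarium heater: 0.29 kW × 3.5 h = 1.015 kWh
3D printer: Runtime = 10 h/day × 14 days = 140 h
3D printer: 0.14 kW × 140 h = 19.6 kWh
Total energy = 1048.175 kWh
Cost = 1048.175 × ₹4.7 = ₹4926.42

₹4926.42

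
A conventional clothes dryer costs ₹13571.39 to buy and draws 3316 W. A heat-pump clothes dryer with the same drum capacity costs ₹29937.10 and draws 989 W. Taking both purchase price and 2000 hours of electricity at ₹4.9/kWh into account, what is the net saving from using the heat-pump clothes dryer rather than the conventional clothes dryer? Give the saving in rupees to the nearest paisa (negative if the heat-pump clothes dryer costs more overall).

conventional clothes dryer: ₹13571.39 + (3316/1000) kW × 2000 h × ₹4.9 = ₹13571.39 + ₹32496.8 = ₹46068.19
heat-pump clothes dryer: ₹29937.10 + (989/1000) kW × 2000 h × ₹4.9 = ₹29937.10 + ₹9692.2 = ₹39629.3
Saving = ₹46068.19 − ₹39629.3 = ₹6438.89

₹6438.89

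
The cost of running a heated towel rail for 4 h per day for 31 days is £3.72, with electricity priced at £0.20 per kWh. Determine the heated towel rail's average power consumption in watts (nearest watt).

Energy = £3.72 ÷ £0.20/kWh = 18.6 kWh
Runtime = 4 h/day × 31 days = 124 h
Power = 18.6 kWh ÷ 124 h = 0.15 kW = 150 W

150 W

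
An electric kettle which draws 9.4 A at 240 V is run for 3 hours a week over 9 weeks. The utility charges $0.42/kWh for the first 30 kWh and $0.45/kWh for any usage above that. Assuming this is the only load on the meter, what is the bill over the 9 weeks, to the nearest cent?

Power = 9.4 A × 240 V = 2256 W = 2.256 kW
Runtime = 3 h/week × 9 weeks = 27 h
Energy = 2.256 kW × 27 h = 60.912 kWh
Tier 1 (0–30 kWh): 30 × $0.42 = $12.6
Above 30 kWh: 30.912 × $0.45 = $13.9104
Bill = $26.51

$26.51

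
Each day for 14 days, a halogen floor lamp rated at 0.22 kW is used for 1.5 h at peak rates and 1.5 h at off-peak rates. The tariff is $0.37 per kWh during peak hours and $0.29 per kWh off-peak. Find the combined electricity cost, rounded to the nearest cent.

Peak energy = 0.22 kW × 1.5 h × 14 = 4.62 kWh
Off-peak energy = 0.22 kW × 1.5 h × 14 = 4.62 kWh
Cost = 4.62 × $0.37 + 4.62 × $0.29 = $1.7094 + $1.3398 = $3.05

$3.05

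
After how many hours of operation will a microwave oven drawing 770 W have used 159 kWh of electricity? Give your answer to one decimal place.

Hours = 159 kWh ÷ 0.77 kW = 206.5 h

206.5 h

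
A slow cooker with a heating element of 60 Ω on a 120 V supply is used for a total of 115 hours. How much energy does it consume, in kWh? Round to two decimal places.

27.60 kWh

Power = V²/R = 120²/60 = 240 W = 0.24 kW
Energy = 0.24 kW × 115 h = 27.6 kWh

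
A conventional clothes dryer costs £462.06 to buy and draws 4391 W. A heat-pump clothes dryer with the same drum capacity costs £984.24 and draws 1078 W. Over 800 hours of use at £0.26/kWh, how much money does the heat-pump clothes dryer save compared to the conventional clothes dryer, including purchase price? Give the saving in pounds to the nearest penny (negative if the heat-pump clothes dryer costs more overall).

£166.92

conventional clothes dryer: £462.06 + (4391/1000) kW × 800 h × £0.26 = £462.06 + £913.328 = £1375.388
heat-pump clothes dryer: £984.24 + (1078/1000) kW × 800 h × £0.26 = £984.24 + £224.224 = £1208.464
Saving = £1375.388 − £1208.464 = £166.924 → £166.92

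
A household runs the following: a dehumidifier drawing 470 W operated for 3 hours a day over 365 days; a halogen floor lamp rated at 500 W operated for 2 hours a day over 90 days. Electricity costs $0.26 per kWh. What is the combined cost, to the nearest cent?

dehumidifier: Runtime = 3 h/day × 365 days = 1095 h
dehumidifier: 0.47 kW × 1095 h = 514.65 kWh
halogen floor lamp: Runtime = 2 h/day × 90 days = 180 h
halogen floor lamp: 0.5 kW × 180 h = 90 kWh
Total energy = 604.65 kWh
Cost = 604.65 × $0.26 = $157.21

$157.21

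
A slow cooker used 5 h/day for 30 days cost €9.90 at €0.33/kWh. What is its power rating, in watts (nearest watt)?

200 W

Energy = €9.90 ÷ €0.33/kWh = 30 kWh
Runtime = 5 h/day × 30 days = 150 h
Power = 30 kWh ÷ 150 h = 0.2 kW = 200 W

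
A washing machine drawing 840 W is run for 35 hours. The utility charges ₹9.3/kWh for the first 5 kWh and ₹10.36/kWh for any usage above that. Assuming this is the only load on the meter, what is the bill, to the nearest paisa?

Energy = 0.84 kW × 35 h = 29.4 kWh
Tier 1 (0–5 kWh): 5 × ₹9.3 = ₹46.5
Above 5 kWh: 24.4 × ₹10.36 = ₹252.784
Bill = ₹299.28

₹299.28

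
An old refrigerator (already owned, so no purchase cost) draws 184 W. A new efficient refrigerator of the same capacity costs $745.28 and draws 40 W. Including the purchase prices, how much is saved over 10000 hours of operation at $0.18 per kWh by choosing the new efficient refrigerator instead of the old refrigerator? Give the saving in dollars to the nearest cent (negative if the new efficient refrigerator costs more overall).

-$486.08

old refrigerator: $0.00 + (184/1000) kW × 10000 h × $0.18 = $0.00 + $331.2 = $331.2
new efficient refrigerator: $745.28 + (40/1000) kW × 10000 h × $0.18 = $745.28 + $72 = $817.28
Saving = $331.2 − $817.28 = −$486.08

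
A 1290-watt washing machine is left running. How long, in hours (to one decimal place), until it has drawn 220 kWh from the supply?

Hours = 220 kWh ÷ 1.29 kW = 170.5 h

170.5 h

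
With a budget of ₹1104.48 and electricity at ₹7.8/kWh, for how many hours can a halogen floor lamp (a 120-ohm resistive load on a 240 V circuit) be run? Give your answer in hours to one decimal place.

Power = V²/R = 240²/120 = 480 W = 0.48 kW
Energy available = ₹1104.48 ÷ ₹7.8/kWh = 141.6 kWh
Hours = 141.6 kWh ÷ 0.48 kW = 295.0 h

295.0 h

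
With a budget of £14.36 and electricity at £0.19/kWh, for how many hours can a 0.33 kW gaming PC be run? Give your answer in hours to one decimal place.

Energy available = £14.36 ÷ £0.19/kWh = 75.5789 kWh
Hours = 75.5789 kWh ÷ 0.33 kW = 229.0 h

229.0 h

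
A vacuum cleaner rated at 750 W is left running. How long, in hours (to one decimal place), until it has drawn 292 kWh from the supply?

389.3 h

Hours = 292 kWh ÷ 0.75 kW = 389.3 h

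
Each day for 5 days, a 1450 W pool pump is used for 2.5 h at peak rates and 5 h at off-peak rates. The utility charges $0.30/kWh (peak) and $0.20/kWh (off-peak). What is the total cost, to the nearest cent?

Peak energy = 1.45 kW × 2.5 h × 5 = 18.125 kWh
Off-peak energy = 1.45 kW × 5 h × 5 = 36.25 kWh
Cost = 18.125 × $0.30 + 36.25 × $0.20 = $5.4375 + $7.25 = $12.69

$12.69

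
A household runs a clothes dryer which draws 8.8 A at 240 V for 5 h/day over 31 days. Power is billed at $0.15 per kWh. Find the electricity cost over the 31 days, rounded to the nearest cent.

$49.10

Power = 8.8 A × 240 V = 2112 W = 2.112 kW
Runtime = 5 h/day × 31 days = 155 h
Energy = 2.112 kW × 155 h = 327.36 kWh
Cost = 327.36 kWh × $0.15/kWh = $49.10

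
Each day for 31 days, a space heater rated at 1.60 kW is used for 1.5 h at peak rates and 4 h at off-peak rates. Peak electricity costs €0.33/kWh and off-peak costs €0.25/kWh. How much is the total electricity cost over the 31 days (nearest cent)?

Peak energy = 1.6 kW × 1.5 h × 31 = 74.4 kWh
Off-peak energy = 1.6 kW × 4 h × 31 = 198.4 kWh
Cost = 74.4 × €0.33 + 198.4 × €0.25 = €24.552 + €49.6 = €74.15

€74.15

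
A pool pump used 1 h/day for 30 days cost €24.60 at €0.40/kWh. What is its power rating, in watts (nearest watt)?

Energy = €24.60 ÷ €0.40/kWh = 61.5 kWh
Runtime = 1 h/day × 30 days = 30 h
Power = 61.5 kWh ÷ 30 h = 2.05 kW = 2050 W

2050 W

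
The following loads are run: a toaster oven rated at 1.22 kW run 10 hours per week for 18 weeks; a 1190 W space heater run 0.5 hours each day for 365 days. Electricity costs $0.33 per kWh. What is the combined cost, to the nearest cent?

toaster oven: Runtime = 10 h/week × 18 weeks = 180 h
toaster oven: 1.22 kW × 180 h = 219.6 kWh
space heater: Runtime = 0.5 h/day × 365 days = 182.5 h
space heater: 1.19 kW × 182.5 h = 217.175 kWh
Total energy = 436.775 kWh
Cost = 436.775 × $0.33 = $144.14

$144.14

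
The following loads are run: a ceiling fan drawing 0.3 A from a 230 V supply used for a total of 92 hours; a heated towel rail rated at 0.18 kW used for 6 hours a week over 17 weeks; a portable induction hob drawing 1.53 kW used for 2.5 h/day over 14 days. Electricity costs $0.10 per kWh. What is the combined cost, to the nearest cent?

$7.83

ceiling fan: Power = 0.3 A × 230 V = 69 W = 0.069 kW
ceiling fan: 0.069 kW × 92 h = 6.348 kWh
heated towel rail: Runtime = 6 h/week × 17 weeks = 102 h
heated towel rail: 0.18 kW × 102 h = 18.36 kWh
portable induction hob: Runtime = 2.5 h/day × 14 days = 35 h
portable induction hob: 1.53 kW × 35 h = 53.55 kWh
Total energy = 78.258 kWh
Cost = 78.258 × $0.10 = $7.83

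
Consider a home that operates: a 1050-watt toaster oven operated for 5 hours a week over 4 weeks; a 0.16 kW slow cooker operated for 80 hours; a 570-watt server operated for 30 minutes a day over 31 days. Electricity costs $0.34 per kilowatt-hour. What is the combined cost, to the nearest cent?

toaster oven: Runtime = 5 h/week × 4 weeks = 20 h
toaster oven: 1.05 kW × 20 h = 21 kWh
slow cooker: 0.16 kW × 80 h = 12.8 kWh
server: Runtime = 30 min × 31 = 930 min = 15.5 h
server: 0.57 kW × 15.5 h = 8.835 kWh
Total energy = 42.635 kWh
Cost = 42.635 × $0.34 = $14.50

$14.50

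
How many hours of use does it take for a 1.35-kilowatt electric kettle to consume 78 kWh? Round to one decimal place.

Hours = 78 kWh ÷ 1.35 kW = 57.8 h

57.8 h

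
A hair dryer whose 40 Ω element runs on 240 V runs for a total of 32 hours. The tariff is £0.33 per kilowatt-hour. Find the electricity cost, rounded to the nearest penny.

£15.21

Power = V²/R = 240²/40 = 1440 W = 1.44 kW
Energy = 1.44 kW × 32 h = 46.08 kWh
Cost = 46.08 kWh × £0.33/kWh = £15.21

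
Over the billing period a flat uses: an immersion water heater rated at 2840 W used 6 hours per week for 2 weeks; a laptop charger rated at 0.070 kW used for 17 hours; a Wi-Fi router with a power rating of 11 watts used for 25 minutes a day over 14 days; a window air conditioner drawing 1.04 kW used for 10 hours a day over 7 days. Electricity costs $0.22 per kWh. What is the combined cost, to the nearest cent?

$23.79

immersion water heater: Runtime = 6 h/week × 2 weeks = 12 h
immersion water heater: 2.84 kW × 12 h = 34.08 kWh
laptop charger: 0.07 kW × 17 h = 1.19 kWh
Wi-Fi router: Runtime = 25 min × 14 = 350 min = 5.833333… h
Wi-Fi router: 0.011 kW × 5.833333… h = 0.064166… kWh
window air conditioner: Runtime = 10 h/day × 7 days = 70 h
window air conditioner: 1.04 kW × 70 h = 72.8 kWh
Total energy = 108.134166… kWh
Cost = 108.134166… × $0.22 = $23.79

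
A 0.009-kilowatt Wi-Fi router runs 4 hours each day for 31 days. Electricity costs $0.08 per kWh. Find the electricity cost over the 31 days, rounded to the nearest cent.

$0.09

Runtime = 4 h/day × 31 days = 124 h
Energy = 0.009 kW × 124 h = 1.116 kWh
Cost = 1.116 kWh × $0.08/kWh = $0.09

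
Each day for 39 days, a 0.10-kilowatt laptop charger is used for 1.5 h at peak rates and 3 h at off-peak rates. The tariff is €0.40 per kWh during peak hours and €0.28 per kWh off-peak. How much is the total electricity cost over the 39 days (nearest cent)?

€5.62

Peak energy = 0.1 kW × 1.5 h × 39 = 5.85 kWh
Off-peak energy = 0.1 kW × 3 h × 39 = 11.7 kWh
Cost = 5.85 × €0.40 + 11.7 × €0.28 = €2.34 + €3.276 = €5.62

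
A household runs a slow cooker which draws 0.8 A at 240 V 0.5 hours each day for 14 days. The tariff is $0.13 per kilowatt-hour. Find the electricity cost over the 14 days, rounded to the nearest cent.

$0.17

Power = 0.8 A × 240 V = 192 W = 0.192 kW
Runtime = 0.5 h/day × 14 days = 7 h
Energy = 0.192 kW × 7 h = 1.344 kWh
Cost = 1.344 kWh × $0.13/kWh = $0.17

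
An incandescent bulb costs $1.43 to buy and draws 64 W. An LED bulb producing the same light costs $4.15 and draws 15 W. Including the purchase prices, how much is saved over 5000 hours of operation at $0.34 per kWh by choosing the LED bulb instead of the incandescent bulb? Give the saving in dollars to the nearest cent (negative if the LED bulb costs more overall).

$80.58

incandescent bulb: $1.43 + (64/1000) kW × 5000 h × $0.34 = $1.43 + $108.8 = $110.23
LED bulb: $4.15 + (15/1000) kW × 5000 h × $0.34 = $4.15 + $25.5 = $29.65
Saving = $110.23 − $29.65 = $80.58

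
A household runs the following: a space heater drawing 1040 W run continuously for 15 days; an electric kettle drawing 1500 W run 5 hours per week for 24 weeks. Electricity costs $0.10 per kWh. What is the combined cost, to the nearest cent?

space heater: Runtime = 24 h × 15 = 360 h
space heater: 1.04 kW × 360 h = 374.4 kWh
electric kettle: Runtime = 5 h/week × 24 weeks = 120 h
electric kettle: 1.5 kW × 120 h = 180 kWh
Total energy = 554.4 kWh
Cost = 554.4 × $0.10 = $55.44

$55.44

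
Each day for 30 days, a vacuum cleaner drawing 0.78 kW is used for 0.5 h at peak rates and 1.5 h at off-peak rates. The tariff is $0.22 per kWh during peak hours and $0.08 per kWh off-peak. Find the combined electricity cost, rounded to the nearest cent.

Peak energy = 0.78 kW × 0.5 h × 30 = 11.7 kWh
Off-peak energy = 0.78 kW × 1.5 h × 30 = 35.1 kWh
Cost = 11.7 × $0.22 + 35.1 × $0.08 = $2.574 + $2.808 = $5.38

$5.38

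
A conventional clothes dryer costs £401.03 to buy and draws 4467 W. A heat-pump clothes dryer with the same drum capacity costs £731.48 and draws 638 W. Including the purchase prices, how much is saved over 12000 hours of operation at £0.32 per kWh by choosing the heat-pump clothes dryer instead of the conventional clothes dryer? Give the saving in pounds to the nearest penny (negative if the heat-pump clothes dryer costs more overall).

£14372.91

conventional clothes dryer: £401.03 + (4467/1000) kW × 12000 h × £0.32 = £401.03 + £17153.28 = £17554.31
heat-pump clothes dryer: £731.48 + (638/1000) kW × 12000 h × £0.32 = £731.48 + £2449.92 = £3181.4
Saving = £17554.31 − £3181.4 = £14372.91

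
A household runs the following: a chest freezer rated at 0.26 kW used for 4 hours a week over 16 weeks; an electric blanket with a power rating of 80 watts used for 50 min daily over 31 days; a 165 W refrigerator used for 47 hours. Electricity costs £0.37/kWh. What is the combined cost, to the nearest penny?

chest freezer: Runtime = 4 h/week × 16 weeks = 64 h
chest freezer: 0.26 kW × 64 h = 16.64 kWh
electric blanket: Runtime = 50 min × 31 = 1550 min = 25.833333… h
electric blanket: 0.08 kW × 25.833333… h = 2.066666… kWh
refrigerator: 0.165 kW × 47 h = 7.755 kWh
Total energy = 26.461666… kWh
Cost = 26.461666… × £0.37 = £9.79

£9.79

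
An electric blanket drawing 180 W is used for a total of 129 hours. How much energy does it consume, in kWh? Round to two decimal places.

Energy = 0.18 kW × 129 h = 23.22 kWh

23.22 kWh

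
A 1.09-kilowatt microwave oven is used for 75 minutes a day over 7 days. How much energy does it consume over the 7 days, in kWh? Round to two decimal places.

9.54 kWh

Runtime = 75 min × 7 = 525 min = 8.75 h
Energy = 1.09 kW × 8.75 h = 9.5375 kWh ≈ 9.54 kWh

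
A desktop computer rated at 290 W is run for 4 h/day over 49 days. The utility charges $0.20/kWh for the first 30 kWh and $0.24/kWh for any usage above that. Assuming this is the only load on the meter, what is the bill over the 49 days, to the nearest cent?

$12.44

Runtime = 4 h/day × 49 days = 196 h
Energy = 0.29 kW × 196 h = 56.84 kWh
Tier 1 (0–30 kWh): 30 × $0.20 = $6
Above 30 kWh: 26.84 × $0.24 = $6.4416
Bill = $12.44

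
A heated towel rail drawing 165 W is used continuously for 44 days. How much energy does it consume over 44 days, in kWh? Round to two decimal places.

Runtime = 24 h × 44 = 1056 h
Energy = 0.165 kW × 1056 h = 174.24 kWh

174.24 kWh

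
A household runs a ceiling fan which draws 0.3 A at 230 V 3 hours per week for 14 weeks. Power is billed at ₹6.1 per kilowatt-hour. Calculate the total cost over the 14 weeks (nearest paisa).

Power = 0.3 A × 230 V = 69 W = 0.069 kW
Runtime = 3 h/week × 14 weeks = 42 h
Energy = 0.069 kW × 42 h = 2.898 kWh
Cost = 2.898 kWh × ₹6.1/kWh = ₹17.68

₹17.68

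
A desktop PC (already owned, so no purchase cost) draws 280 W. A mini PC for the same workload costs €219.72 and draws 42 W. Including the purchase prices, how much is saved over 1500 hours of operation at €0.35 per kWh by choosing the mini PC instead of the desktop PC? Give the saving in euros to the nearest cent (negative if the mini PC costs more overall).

-€94.77

desktop PC: €0.00 + (280/1000) kW × 1500 h × €0.35 = €0.00 + €147 = €147
mini PC: €219.72 + (42/1000) kW × 1500 h × €0.35 = €219.72 + €22.05 = €241.77
Saving = €147 − €241.77 = −€94.77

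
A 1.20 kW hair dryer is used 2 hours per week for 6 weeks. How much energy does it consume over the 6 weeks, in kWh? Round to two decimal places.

14.40 kWh

Runtime = 2 h/week × 6 weeks = 12 h
Energy = 1.2 kW × 12 h = 14.4 kWh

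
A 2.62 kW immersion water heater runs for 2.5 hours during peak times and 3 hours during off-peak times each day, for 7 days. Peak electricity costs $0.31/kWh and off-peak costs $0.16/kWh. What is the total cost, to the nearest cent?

Peak energy = 2.62 kW × 2.5 h × 7 = 45.85 kWh
Off-peak energy = 2.62 kW × 3 h × 7 = 55.02 kWh
Cost = 45.85 × $0.31 + 55.02 × $0.16 = $14.2135 + $8.8032 = $23.02

$23.02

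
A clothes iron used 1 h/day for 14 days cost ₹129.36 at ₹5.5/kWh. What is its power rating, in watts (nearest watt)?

1680 W

Energy = ₹129.36 ÷ ₹5.5/kWh = 23.52 kWh
Runtime = 1 h/day × 14 days = 14 h
Power = 23.52 kWh ÷ 14 h = 1.68 kW = 1680 W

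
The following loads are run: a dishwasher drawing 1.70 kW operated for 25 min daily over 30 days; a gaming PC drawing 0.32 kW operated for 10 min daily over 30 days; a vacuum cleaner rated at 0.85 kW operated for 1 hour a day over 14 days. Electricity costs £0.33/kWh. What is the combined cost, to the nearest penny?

dishwasher: Runtime = 25 min × 30 = 750 min = 12.5 h
dishwasher: 1.7 kW × 12.5 h = 21.25 kWh
gaming PC: Runtime = 10 min × 30 = 300 min = 5 h
gaming PC: 0.32 kW × 5 h = 1.6 kWh
vacuum cleaner: Runtime = 1 h/day × 14 days = 14 h
vacuum cleaner: 0.85 kW × 14 h = 11.9 kWh
Total energy = 34.75 kWh
Cost = 34.75 × £0.33 = £11.47

£11.47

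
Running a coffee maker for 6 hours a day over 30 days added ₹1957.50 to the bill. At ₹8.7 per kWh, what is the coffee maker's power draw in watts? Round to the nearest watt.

Energy = ₹1957.50 ÷ ₹8.7/kWh = 225 kWh
Runtime = 6 h/day × 30 days = 180 h
Power = 225 kWh ÷ 180 h = 1.25 kW = 1250 W

1250 W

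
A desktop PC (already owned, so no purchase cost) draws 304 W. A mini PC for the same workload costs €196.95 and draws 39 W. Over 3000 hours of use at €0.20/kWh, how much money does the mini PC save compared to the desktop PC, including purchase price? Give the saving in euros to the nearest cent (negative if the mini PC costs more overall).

desktop PC: €0.00 + (304/1000) kW × 3000 h × €0.20 = €0.00 + €182.4 = €182.4
mini PC: €196.95 + (39/1000) kW × 3000 h × €0.20 = €196.95 + €23.4 = €220.35
Saving = €182.4 − €220.35 = −€37.95

-€37.95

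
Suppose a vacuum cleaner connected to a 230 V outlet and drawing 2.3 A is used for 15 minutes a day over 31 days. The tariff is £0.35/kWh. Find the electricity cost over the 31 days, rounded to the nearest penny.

Power = 2.3 A × 230 V = 529 W = 0.529 kW
Runtime = 15 min × 31 = 465 min = 7.75 h
Energy = 0.529 kW × 7.75 h = 4.09975 kWh
Cost = 4.09975 kWh × £0.35/kWh = £1.43

£1.43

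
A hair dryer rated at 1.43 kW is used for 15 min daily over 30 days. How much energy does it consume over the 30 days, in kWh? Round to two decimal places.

10.73 kWh

Runtime = 15 min × 30 = 450 min = 7.5 h
Energy = 1.43 kW × 7.5 h = 10.725 kWh ≈ 10.73 kWh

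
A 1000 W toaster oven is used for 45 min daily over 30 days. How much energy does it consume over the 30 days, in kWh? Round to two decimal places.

22.50 kWh

Runtime = 45 min × 30 = 1350 min = 22.5 h
Energy = 1 kW × 22.5 h = 22.5 kWh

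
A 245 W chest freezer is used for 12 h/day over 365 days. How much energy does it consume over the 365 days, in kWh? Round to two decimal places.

Runtime = 12 h/day × 365 days = 4380 h
Energy = 0.245 kW × 4380 h = 1073.1 kWh

1073.10 kWh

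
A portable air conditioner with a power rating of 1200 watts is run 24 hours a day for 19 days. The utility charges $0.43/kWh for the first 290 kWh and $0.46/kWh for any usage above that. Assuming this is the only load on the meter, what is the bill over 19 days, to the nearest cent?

Runtime = 24 h × 19 = 456 h
Energy = 1.2 kW × 456 h = 547.2 kWh
Tier 1 (0–290 kWh): 290 × $0.43 = $124.7
Above 290 kWh: 257.2 × $0.46 = $118.312
Bill = $243.01

$243.01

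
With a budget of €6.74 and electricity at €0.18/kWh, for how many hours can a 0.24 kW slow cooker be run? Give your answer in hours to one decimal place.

156.0 h

Energy available = €6.74 ÷ €0.18/kWh = 37.4444 kWh
Hours = 37.4444 kWh ÷ 0.24 kW = 156.0 h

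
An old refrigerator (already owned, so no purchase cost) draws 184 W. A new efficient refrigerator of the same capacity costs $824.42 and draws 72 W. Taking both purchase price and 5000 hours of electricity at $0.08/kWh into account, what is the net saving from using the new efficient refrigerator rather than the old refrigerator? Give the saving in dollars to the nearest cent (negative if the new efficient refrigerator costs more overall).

old refrigerator: $0.00 + (184/1000) kW × 5000 h × $0.08 = $0.00 + $73.6 = $73.6
new efficient refrigerator: $824.42 + (72/1000) kW × 5000 h × $0.08 = $824.42 + $28.8 = $853.22
Saving = $73.6 − $853.22 = −$779.62

-$779.62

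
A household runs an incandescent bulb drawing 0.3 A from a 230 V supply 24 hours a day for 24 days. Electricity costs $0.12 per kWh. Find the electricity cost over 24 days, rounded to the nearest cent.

Power = 0.3 A × 230 V = 69 W = 0.069 kW
Runtime = 24 h × 24 = 576 h
Energy = 0.069 kW × 576 h = 39.744 kWh
Cost = 39.744 kWh × $0.12/kWh = $4.77

$4.77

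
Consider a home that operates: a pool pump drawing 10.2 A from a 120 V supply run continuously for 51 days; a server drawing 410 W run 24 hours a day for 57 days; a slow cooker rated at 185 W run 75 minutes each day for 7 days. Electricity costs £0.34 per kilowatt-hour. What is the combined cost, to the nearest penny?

£700.63

pool pump: Power = 10.2 A × 120 V = 1224 W = 1.224 kW
pool pump: Runtime = 24 h × 51 = 1224 h
pool pump: 1.224 kW × 1224 h = 1498.176 kWh
server: Runtime = 24 h × 57 = 1368 h
server: 0.41 kW × 1368 h = 560.88 kWh
slow cooker: Runtime = 75 min × 7 = 525 min = 8.75 h
slow cooker: 0.185 kW × 8.75 h = 1.61875 kWh
Total energy = 2060.67475 kWh
Cost = 2060.67475 × £0.34 = £700.63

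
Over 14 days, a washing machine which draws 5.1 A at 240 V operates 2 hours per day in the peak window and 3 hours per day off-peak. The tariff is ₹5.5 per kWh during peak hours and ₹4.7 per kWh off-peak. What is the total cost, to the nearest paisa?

₹430.11

Power = 5.1 A × 240 V = 1224 W = 1.224 kW
Peak energy = 1.224 kW × 2 h × 14 = 34.272 kWh
Off-peak energy = 1.224 kW × 3 h × 14 = 51.408 kWh
Cost = 34.272 × ₹5.5 + 51.408 × ₹4.7 = ₹188.496 + ₹241.6176 = ₹430.11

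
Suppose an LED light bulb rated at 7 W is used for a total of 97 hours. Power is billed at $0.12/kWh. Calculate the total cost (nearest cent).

$0.08

Energy = 0.007 kW × 97 h = 0.679 kWh
Cost = 0.679 kWh × $0.12/kWh = $0.08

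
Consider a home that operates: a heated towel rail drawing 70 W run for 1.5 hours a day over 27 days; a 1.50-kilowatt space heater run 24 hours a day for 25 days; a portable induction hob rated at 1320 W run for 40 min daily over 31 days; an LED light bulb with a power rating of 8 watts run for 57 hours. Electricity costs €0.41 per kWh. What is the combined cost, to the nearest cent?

€381.53

heated towel rail: Runtime = 1.5 h/day × 27 days = 40.5 h
heated towel rail: 0.07 kW × 40.5 h = 2.835 kWh
space heater: Runtime = 24 h × 25 = 600 h
space heater: 1.5 kW × 600 h = 900 kWh
portable induction hob: Runtime = 40 min × 31 = 1240 min = 20.666666… h
portable induction hob: 1.32 kW × 20.666666… h = 27.28 kWh
LED light bulb: 0.008 kW × 57 h = 0.456 kWh
Total energy = 930.571 kWh
Cost = 930.571 × €0.41 = €381.53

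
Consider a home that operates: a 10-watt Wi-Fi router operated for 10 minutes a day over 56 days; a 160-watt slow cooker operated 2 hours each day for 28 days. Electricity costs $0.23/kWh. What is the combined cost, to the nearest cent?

$2.08

Wi-Fi router: Runtime = 10 min × 56 = 560 min = 9.333333… h
Wi-Fi router: 0.01 kW × 9.333333… h = 0.093333… kWh
slow cooker: Runtime = 2 h/day × 28 days = 56 h
slow cooker: 0.16 kW × 56 h = 8.96 kWh
Total energy = 9.053333… kWh
Cost = 9.053333… × $0.23 = $2.08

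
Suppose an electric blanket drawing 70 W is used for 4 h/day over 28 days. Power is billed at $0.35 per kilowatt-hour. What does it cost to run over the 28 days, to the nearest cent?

Runtime = 4 h/day × 28 days = 112 h
Energy = 0.07 kW × 112 h = 7.84 kWh
Cost = 7.84 kWh × $0.35/kWh = $2.74

$2.74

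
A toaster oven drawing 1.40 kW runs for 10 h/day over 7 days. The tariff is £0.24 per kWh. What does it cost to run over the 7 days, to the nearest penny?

£23.52

Runtime = 10 h/day × 7 days = 70 h
Energy = 1.4 kW × 70 h = 98 kWh
Cost = 98 kWh × £0.24/kWh = £23.52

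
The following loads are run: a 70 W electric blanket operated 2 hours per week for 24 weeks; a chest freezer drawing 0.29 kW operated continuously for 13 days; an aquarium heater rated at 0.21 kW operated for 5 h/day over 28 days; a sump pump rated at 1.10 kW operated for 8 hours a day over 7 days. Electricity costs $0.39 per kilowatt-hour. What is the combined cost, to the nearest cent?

electric blanket: Runtime = 2 h/week × 24 weeks = 48 h
electric blanket: 0.07 kW × 48 h = 3.36 kWh
chest freezer: Runtime = 24 h × 13 = 312 h
chest freezer: 0.29 kW × 312 h = 90.48 kWh
aquarium heater: Runtime = 5 h/day × 28 days = 140 h
aquarium heater: 0.21 kW × 140 h = 29.4 kWh
sump pump: Runtime = 8 h/day × 7 days = 56 h
sump pump: 1.1 kW × 56 h = 61.6 kWh
Total energy = 184.84 kWh
Cost = 184.84 × $0.39 = $72.09

$72.09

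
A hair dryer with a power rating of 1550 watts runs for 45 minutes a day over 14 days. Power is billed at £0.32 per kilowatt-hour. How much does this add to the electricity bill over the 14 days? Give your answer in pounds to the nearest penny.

£5.21

Runtime = 45 min × 14 = 630 min = 10.5 h
Energy = 1.55 kW × 10.5 h = 16.275 kWh
Cost = 16.275 kWh × £0.32/kWh = £5.21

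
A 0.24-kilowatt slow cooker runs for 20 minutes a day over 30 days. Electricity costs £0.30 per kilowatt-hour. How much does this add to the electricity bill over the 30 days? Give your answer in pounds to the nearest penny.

Runtime = 20 min × 30 = 600 min = 10 h
Energy = 0.24 kW × 10 h = 2.4 kWh
Cost = 2.4 kWh × £0.30/kWh = £0.72

£0.72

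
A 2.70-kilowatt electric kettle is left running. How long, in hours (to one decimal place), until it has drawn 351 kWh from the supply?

Hours = 351 kWh ÷ 2.7 kW = 130.0 h

130.0 h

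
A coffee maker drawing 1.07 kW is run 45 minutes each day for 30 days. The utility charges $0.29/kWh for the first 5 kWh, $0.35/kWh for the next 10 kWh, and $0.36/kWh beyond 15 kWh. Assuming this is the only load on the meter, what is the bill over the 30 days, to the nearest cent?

$8.22

Runtime = 45 min × 30 = 1350 min = 22.5 h
Energy = 1.07 kW × 22.5 h = 24.075 kWh
Tier 1 (0–5 kWh): 5 × $0.29 = $1.45
Tier 2 (5–15 kWh): 10 × $0.35 = $3.5
Above 15 kWh: 9.075 × $0.36 = $3.267
Bill = $8.22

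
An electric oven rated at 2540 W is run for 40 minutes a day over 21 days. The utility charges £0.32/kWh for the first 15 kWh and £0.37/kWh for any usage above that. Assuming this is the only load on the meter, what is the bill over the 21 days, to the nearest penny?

£12.41

Runtime = 40 min × 21 = 840 min = 14 h
Energy = 2.54 kW × 14 h = 35.56 kWh
Tier 1 (0–15 kWh): 15 × £0.32 = £4.8
Above 15 kWh: 20.56 × £0.37 = £7.6072
Bill = £12.41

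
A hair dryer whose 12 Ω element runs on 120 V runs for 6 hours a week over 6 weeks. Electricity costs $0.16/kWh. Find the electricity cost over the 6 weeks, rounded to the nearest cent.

$6.91

Power = V²/R = 120²/12 = 1200 W = 1.2 kW
Runtime = 6 h/week × 6 weeks = 36 h
Energy = 1.2 kW × 36 h = 43.2 kWh
Cost = 43.2 kWh × $0.16/kWh = $6.91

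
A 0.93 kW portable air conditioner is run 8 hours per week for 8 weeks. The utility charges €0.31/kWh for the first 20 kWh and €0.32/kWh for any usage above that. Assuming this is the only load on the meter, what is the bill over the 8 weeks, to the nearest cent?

€18.85

Runtime = 8 h/week × 8 weeks = 64 h
Energy = 0.93 kW × 64 h = 59.52 kWh
Tier 1 (0–20 kWh): 20 × €0.31 = €6.2
Above 20 kWh: 39.52 × €0.32 = €12.6464
Bill = €18.85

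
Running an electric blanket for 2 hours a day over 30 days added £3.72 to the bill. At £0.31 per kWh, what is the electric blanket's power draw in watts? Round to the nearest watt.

Energy = £3.72 ÷ £0.31/kWh = 12 kWh
Runtime = 2 h/day × 30 days = 60 h
Power = 12 kWh ÷ 60 h = 0.2 kW = 200 W

200 W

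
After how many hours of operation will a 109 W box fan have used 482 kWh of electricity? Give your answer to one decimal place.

4422.0 h

Hours = 482 kWh ÷ 0.109 kW = 4422.0 h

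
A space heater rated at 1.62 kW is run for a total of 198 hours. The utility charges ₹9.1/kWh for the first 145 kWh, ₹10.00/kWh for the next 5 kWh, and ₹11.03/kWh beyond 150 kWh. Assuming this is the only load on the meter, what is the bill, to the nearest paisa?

Energy = 1.62 kW × 198 h = 320.76 kWh
Tier 1 (0–145 kWh): 145 × ₹9.1 = ₹1319.5
Tier 2 (145–150 kWh): 5 × ₹10.00 = ₹50
Above 150 kWh: 170.76 × ₹11.03 = ₹1883.4828
Bill = ₹3252.98

₹3252.98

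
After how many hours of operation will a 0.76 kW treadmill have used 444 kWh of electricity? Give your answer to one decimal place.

Hours = 444 kWh ÷ 0.76 kW = 584.2 h

584.2 h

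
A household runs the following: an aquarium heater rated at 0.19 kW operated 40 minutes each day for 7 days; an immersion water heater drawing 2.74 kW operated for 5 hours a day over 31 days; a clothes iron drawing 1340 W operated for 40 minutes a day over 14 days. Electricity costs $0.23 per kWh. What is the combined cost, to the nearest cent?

$100.76

aquarium heater: Runtime = 40 min × 7 = 280 min = 4.666666… h
aquarium heater: 0.19 kW × 4.666666… h = 0.886666… kWh
immersion water heater: Runtime = 5 h/day × 31 days = 155 h
immersion water heater: 2.74 kW × 155 h = 424.7 kWh
clothes iron: Runtime = 40 min × 14 = 560 min = 9.333333… h
clothes iron: 1.34 kW × 9.333333… h = 12.506666… kWh
Total energy = 438.093333… kWh
Cost = 438.093333… × $0.23 = $100.76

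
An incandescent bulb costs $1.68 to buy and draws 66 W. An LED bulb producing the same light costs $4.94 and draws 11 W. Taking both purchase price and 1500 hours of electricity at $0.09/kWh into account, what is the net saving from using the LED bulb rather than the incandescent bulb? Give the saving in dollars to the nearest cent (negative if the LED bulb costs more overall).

incandescent bulb: $1.68 + (66/1000) kW × 1500 h × $0.09 = $1.68 + $8.91 = $10.59
LED bulb: $4.94 + (11/1000) kW × 1500 h × $0.09 = $4.94 + $1.485 = $6.425
Saving = $10.59 − $6.425 = $4.165 → $4.17

$4.17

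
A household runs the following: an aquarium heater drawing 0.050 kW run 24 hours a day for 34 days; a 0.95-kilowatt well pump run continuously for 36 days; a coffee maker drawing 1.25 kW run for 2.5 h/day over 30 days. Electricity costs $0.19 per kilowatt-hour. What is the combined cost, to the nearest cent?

$181.52

aquarium heater: Runtime = 24 h × 34 = 816 h
aquarium heater: 0.05 kW × 816 h = 40.8 kWh
well pump: Runtime = 24 h × 36 = 864 h
well pump: 0.95 kW × 864 h = 820.8 kWh
coffee maker: Runtime = 2.5 h/day × 30 days = 75 h
coffee maker: 1.25 kW × 75 h = 93.75 kWh
Total energy = 955.35 kWh
Cost = 955.35 × $0.19 = $181.52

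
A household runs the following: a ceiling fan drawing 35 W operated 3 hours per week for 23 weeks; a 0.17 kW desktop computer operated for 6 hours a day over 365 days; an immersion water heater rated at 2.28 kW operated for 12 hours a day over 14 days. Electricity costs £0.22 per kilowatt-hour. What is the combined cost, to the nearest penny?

ceiling fan: Runtime = 3 h/week × 23 weeks = 69 h
ceiling fan: 0.035 kW × 69 h = 2.415 kWh
desktop computer: Runtime = 6 h/day × 365 days = 2190 h
desktop computer: 0.17 kW × 2190 h = 372.3 kWh
immersion water heater: Runtime = 12 h/day × 14 days = 168 h
immersion water heater: 2.28 kW × 168 h = 383.04 kWh
Total energy = 757.755 kWh
Cost = 757.755 × £0.22 = £166.71

£166.71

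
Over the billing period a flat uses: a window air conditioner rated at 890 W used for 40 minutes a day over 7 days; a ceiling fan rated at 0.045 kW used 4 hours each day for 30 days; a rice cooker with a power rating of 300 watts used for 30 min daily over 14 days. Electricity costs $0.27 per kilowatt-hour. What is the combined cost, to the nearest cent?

$3.15

window air conditioner: Runtime = 40 min × 7 = 280 min = 4.666666… h
window air conditioner: 0.89 kW × 4.666666… h = 4.153333… kWh
ceiling fan: Runtime = 4 h/day × 30 days = 120 h
ceiling fan: 0.045 kW × 120 h = 5.4 kWh
rice cooker: Runtime = 30 min × 14 = 420 min = 7 h
rice cooker: 0.3 kW × 7 h = 2.1 kWh
Total energy = 11.653333… kWh
Cost = 11.653333… × $0.27 = $3.15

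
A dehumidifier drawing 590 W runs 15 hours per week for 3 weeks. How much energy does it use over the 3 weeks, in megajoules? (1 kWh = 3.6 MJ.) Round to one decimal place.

95.6 MJ

Runtime = 15 h/week × 3 weeks = 45 h
Energy = 0.59 kW × 45 h = 26.55 kWh
= 26.55 × 3.6 MJ = 95.6 MJ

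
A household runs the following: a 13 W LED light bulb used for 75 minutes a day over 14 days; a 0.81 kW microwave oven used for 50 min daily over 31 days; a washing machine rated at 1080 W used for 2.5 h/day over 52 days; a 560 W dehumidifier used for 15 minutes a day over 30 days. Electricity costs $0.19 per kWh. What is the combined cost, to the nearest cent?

LED light bulb: Runtime = 75 min × 14 = 1050 min = 17.5 h
LED light bulb: 0.013 kW × 17.5 h = 0.2275 kWh
microwave oven: Runtime = 50 min × 31 = 1550 min = 25.833333… h
microwave oven: 0.81 kW × 25.833333… h = 20.925 kWh
washing machine: Runtime = 2.5 h/day × 52 days = 130 h
washing machine: 1.08 kW × 130 h = 140.4 kWh
dehumidifier: Runtime = 15 min × 30 = 450 min = 7.5 h
dehumidifier: 0.56 kW × 7.5 h = 4.2 kWh
Total energy = 165.7525 kWh
Cost = 165.7525 × $0.19 = $31.49

$31.49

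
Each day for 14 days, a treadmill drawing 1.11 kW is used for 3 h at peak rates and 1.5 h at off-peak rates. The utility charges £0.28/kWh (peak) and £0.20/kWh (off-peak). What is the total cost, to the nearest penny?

Peak energy = 1.11 kW × 3 h × 14 = 46.62 kWh
Off-peak energy = 1.11 kW × 1.5 h × 14 = 23.31 kWh
Cost = 46.62 × £0.28 + 23.31 × £0.20 = £13.0536 + £4.662 = £17.72

£17.72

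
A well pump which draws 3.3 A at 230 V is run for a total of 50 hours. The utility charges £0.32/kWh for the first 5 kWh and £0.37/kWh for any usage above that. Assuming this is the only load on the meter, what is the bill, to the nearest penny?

£13.79

Power = 3.3 A × 230 V = 759 W = 0.759 kW
Energy = 0.759 kW × 50 h = 37.95 kWh
Tier 1 (0–5 kWh): 5 × £0.32 = £1.6
Above 5 kWh: 32.95 × £0.37 = £12.1915
Bill = £13.79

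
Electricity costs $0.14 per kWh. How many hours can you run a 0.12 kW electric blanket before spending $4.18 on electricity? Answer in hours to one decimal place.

Energy available = $4.18 ÷ $0.14/kWh = 29.8571 kWh
Hours = 29.8571 kWh ÷ 0.12 kW = 248.8 h

248.8 h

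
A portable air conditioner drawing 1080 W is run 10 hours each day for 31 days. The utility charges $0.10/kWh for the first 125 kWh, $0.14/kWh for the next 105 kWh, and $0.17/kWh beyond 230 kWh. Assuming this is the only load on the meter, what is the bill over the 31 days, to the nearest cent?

Runtime = 10 h/day × 31 days = 310 h
Energy = 1.08 kW × 310 h = 334.8 kWh
Tier 1 (0–125 kWh): 125 × $0.10 = $12.5
Tier 2 (125–230 kWh): 105 × $0.14 = $14.7
Above 230 kWh: 104.8 × $0.17 = $17.816
Bill = $45.02

$45.02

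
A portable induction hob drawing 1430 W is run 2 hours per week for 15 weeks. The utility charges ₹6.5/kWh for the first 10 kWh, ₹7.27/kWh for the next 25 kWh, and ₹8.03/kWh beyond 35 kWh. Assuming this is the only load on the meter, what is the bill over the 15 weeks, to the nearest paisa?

₹310.19

Runtime = 2 h/week × 15 weeks = 30 h
Energy = 1.43 kW × 30 h = 42.9 kWh
Tier 1 (0–10 kWh): 10 × ₹6.5 = ₹65
Tier 2 (10–35 kWh): 25 × ₹7.27 = ₹181.75
Above 35 kWh: 7.9 × ₹8.03 = ₹63.437
Bill = ₹310.19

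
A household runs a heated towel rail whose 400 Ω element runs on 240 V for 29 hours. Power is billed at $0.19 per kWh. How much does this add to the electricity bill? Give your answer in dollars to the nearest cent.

Power = V²/R = 240²/400 = 144 W = 0.144 kW
Energy = 0.144 kW × 29 h = 4.176 kWh
Cost = 4.176 kWh × $0.19/kWh = $0.79

$0.79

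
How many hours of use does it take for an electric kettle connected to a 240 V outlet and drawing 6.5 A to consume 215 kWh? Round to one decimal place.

Power = 6.5 A × 240 V = 1560 W = 1.56 kW
Hours = 215 kWh ÷ 1.56 kW = 137.8 h

137.8 h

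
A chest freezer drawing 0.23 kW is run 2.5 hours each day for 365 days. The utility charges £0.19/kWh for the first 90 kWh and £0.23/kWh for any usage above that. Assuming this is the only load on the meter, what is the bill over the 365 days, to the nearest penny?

Runtime = 2.5 h/day × 365 days = 912.5 h
Energy = 0.23 kW × 912.5 h = 209.875 kWh
Tier 1 (0–90 kWh): 90 × £0.19 = £17.1
Above 90 kWh: 119.875 × £0.23 = £27.57125
Bill = £44.67

£44.67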